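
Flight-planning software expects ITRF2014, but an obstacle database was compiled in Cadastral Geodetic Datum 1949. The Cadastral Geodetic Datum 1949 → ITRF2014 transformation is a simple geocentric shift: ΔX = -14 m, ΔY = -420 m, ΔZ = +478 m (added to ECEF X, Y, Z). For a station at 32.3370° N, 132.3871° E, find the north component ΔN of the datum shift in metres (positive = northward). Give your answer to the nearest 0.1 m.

ΔN = 564.8 m

At φ = 32.3370°, λ = 132.3871°: sin φ = 0.534898, cos φ = 0.844917, sin λ = 0.738607, cos λ = -0.674136.
ΔN = −sin φ cos λ·ΔX − sin φ sin λ·ΔY + cos φ·ΔZ = −(0.534898)(-0.674136)(-14) − (0.534898)(0.738607)(-420) + (0.844917)(478) = 564.76 m.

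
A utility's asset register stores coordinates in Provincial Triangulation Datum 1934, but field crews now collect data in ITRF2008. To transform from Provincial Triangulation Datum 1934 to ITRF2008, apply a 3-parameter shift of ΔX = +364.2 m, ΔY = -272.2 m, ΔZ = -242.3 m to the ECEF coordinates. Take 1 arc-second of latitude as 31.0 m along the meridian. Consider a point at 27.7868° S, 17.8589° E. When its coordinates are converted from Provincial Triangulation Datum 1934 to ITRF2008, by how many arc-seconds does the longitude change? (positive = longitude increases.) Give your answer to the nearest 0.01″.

Δλ = -13.52″

sin φ = -0.466183, cos φ = 0.884688, sin λ = 0.306674, cos λ = 0.951815.
East component: ΔE = −sin λ·ΔX + cos λ·ΔY = −(0.306674)(364.2) + (0.951815)(-272.2) = -370.77 m.
1° of latitude spans 3600 × 31.00 = 111600 m; at latitude φ, 1° of longitude spans that × cos φ = 98731.2 m, so Δλ = -370.77 / 98731.2 × 3600 = -13.519″.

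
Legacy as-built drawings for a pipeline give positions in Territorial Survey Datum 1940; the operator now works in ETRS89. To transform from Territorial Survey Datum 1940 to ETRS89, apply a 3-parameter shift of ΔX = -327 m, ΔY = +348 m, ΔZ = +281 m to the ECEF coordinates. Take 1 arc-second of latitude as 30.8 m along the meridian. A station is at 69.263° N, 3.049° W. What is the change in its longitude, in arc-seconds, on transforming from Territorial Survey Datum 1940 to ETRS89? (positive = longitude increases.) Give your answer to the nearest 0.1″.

sin φ = 0.935216, cos φ = 0.354079, sin λ = -0.053190, cos λ = 0.998584.
East component: ΔE = −sin λ·ΔX + cos λ·ΔY = −(-0.053190)(-327) + (0.998584)(348) = 330.11 m.
1° of latitude spans 3600 × 30.80 = 110880 m; at latitude φ, 1° of longitude spans that × cos φ = 39260.3 m, so Δλ = 330.11 / 39260.3 × 3600 = 30.270″.

Δλ = 30.3″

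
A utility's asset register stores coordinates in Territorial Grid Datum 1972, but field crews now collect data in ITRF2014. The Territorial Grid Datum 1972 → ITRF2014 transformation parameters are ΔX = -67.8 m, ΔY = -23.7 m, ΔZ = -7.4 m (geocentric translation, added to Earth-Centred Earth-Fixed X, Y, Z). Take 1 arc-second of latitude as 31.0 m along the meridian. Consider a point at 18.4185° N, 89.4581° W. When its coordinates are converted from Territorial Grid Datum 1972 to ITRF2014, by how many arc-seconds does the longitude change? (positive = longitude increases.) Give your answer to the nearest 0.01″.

sin φ = 0.315955, cos φ = 0.948774, sin λ = -0.999955, cos λ = 0.009458.
East component: ΔE = −sin λ·ΔX + cos λ·ΔY = −(-0.999955)(-67.8) + (0.009458)(-23.7) = -68.02 m.
1° of latitude spans 3600 × 31.00 = 111600 m; at latitude φ, 1° of longitude spans that × cos φ = 105883.2 m, so Δλ = -68.02 / 105883.2 × 3600 = -2.313″.

Δλ = -2.31″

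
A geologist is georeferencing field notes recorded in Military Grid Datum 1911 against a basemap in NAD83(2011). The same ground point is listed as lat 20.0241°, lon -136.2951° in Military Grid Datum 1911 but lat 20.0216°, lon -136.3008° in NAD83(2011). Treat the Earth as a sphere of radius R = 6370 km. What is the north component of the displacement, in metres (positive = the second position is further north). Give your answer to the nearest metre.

ΔN = -278 m

Δφ = 20.0216° − 20.0241° = -0.0025°; Δλ = -136.3008° − -136.2951° = -0.0057°.
1° along a meridian = πR/180 = 111177 m.
ΔN = Δφ × 111177 = -277.9 m; ΔE = Δλ × 111177 × cos(20.0241°) = -0.0057 × 111177 × 0.939549 = -595.4 m.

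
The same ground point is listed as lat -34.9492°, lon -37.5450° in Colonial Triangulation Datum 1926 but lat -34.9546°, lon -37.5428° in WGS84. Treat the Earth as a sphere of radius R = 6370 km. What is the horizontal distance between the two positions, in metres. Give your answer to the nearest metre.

633 m

Δφ = -34.9546° − -34.9492° = -0.0054°; Δλ = -37.5428° − -37.5450° = +0.0022°.
1° along a meridian = πR/180 = 111177 m.
ΔN = Δφ × 111177 = -600.4 m; ΔE = Δλ × 111177 × cos(-34.9492°) = +0.0022 × 111177 × 0.819660 = 200.5 m.
Distance = √(ΔE² + ΔN²) = √(200.5² + (-600.4)²) = 632.9 m.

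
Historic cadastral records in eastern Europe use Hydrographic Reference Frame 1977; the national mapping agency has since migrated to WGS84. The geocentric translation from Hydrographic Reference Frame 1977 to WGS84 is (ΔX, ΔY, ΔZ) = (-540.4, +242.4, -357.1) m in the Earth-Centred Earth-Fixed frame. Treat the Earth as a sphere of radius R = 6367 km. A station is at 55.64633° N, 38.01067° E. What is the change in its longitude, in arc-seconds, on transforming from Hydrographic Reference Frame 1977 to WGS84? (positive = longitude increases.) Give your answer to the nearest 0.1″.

Δλ = 30.1″

sin φ = 0.825570, cos φ = 0.564300, sin λ = 0.615808, cos λ = 0.787896.
East component: ΔE = −sin λ·ΔX + cos λ·ΔY = −(0.615808)(-540.4) + (0.787896)(242.4) = 523.77 m.
1° of latitude spans πR/180 = 111125 m; at latitude φ, 1° of longitude spans that × cos φ = 62707.9 m, so Δλ = 523.77 / 62707.9 × 3600 = 30.069″.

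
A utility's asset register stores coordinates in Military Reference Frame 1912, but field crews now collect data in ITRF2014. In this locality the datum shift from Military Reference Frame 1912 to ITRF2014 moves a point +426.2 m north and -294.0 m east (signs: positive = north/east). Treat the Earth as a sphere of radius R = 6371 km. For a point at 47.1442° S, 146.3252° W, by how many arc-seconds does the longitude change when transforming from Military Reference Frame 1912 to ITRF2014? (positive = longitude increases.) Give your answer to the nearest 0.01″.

Δλ = -13.99″

At latitude -47.1442°, cos φ = 0.680156.
One radian of longitude at latitude φ spans R cos φ, so Δλ = ΔE / (R cos φ) = -294.0 / (6371000 × 0.680156) = -6.7847e-05 rad = -13.994″.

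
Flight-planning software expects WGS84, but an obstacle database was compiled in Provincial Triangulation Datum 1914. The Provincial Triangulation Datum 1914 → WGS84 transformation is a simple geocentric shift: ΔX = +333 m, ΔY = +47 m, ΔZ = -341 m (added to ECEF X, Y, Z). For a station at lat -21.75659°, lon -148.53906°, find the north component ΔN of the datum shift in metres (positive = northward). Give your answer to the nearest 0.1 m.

The local north axis is (−sin φ cos λ, −sin φ sin λ, cos φ), giving ΔN = -105.286 − 9.092 − 316.710 = -431.09 m.

ΔN = -431.1 m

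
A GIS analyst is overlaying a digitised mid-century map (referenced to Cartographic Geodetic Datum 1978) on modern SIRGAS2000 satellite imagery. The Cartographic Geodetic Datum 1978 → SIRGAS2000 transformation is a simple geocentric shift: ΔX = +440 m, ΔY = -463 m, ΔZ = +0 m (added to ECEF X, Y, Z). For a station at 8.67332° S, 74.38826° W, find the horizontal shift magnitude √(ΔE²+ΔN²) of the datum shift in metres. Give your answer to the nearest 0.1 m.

The local east axis at (φ, λ) is (−sin λ, cos λ, 0), so ΔE = −sin(-74.38826°)·440 + cos(-74.38826°)·(-463) = 299.17 m.
The local north axis is (−sin φ cos λ, −sin φ sin λ, cos φ), giving ΔN = 17.857 + 67.245 + 0.000 = 85.10 m.
Horizontal magnitude = √(ΔE² + ΔN²) = √(299.17² + 85.10²) = 311.03 m.

311.0 m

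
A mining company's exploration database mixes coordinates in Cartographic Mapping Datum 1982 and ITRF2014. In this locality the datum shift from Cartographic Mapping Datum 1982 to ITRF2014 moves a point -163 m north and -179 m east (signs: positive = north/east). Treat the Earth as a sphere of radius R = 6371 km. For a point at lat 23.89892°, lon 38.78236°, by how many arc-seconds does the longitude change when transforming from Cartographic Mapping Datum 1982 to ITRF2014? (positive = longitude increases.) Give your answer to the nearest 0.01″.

Δλ = -6.34″

At latitude 23.89892°, cos φ = 0.914262.
One radian of longitude at latitude φ spans R cos φ, so Δλ = ΔE / (R cos φ) = -179.0 / (6371000 × 0.914262) = -3.0731e-05 rad = -6.339″.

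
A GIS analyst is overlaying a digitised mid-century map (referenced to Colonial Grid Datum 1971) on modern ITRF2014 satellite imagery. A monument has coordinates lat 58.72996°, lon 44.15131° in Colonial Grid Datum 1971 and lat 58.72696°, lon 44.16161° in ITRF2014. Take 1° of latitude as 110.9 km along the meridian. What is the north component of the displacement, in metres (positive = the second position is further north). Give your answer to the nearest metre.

Δφ = 58.72696° − 58.72996° = -0.00300°; Δλ = 44.16161° − 44.15131° = +0.01030°.
ΔN = Δφ × 110900 = -332.7 m; ΔE = Δλ × 110900 × cos(58.72996°) = +0.01030 × 110900 × 0.519072 = 592.9 m.

ΔN = -333 m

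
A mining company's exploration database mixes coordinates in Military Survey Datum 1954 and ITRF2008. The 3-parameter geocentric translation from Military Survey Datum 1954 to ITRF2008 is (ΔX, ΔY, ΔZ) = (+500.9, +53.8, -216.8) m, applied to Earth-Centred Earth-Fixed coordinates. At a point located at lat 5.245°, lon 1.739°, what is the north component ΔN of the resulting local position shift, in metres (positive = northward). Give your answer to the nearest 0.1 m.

The local north axis is (−sin φ cos λ, −sin φ sin λ, cos φ), giving ΔN = -45.769 − 0.149 − 215.892 = -261.81 m.

ΔN = -261.8 m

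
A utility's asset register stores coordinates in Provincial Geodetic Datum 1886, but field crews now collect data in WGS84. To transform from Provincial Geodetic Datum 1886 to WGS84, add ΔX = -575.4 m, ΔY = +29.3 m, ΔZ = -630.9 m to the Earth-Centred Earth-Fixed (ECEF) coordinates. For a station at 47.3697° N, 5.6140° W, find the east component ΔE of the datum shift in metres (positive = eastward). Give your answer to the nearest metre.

ΔE = -27 m

At φ = 47.3697°, λ = -5.6140°: sin φ = 0.735739, cos φ = 0.677265, sin λ = -0.097826, cos λ = 0.995204.
ΔE = −sin λ·ΔX + cos λ·ΔY = −(-0.097826)·(-575.4) + (0.995204)·(29.3) = -27.13 m.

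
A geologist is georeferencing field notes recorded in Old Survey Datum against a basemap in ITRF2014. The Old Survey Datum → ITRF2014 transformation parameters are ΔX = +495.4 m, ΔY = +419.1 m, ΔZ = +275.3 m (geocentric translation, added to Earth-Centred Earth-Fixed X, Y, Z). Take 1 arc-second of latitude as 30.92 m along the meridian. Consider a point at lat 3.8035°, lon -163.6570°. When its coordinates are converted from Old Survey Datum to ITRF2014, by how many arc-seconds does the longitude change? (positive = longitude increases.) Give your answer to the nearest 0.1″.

Δλ = -8.5″

sin φ = 0.066335, cos φ = 0.997797, sin λ = -0.281387, cos λ = -0.959594.
East component: ΔE = −sin λ·ΔX + cos λ·ΔY = −(-0.281387)(495.4) + (-0.959594)(419.1) = -262.77 m.
1° of latitude spans 3600 × 30.92 = 111312 m; at latitude φ, 1° of longitude spans that × cos φ = 111066.8 m, so Δλ = -262.77 / 111066.8 × 3600 = -8.517″.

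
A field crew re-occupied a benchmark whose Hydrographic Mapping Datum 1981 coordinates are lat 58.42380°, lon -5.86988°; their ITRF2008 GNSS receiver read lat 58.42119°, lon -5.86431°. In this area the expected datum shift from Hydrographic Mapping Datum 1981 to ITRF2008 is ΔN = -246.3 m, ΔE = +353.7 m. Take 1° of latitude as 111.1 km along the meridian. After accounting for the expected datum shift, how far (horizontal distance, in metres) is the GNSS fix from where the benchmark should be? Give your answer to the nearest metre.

Observed coordinate differences: Δφ = -0.00261°, Δλ = +0.00557°.
Converting to metres (1° lat = 111100 m, cos φ = 0.523632): observed ΔN = -290.0 m, observed ΔE = 324.0 m.
Subtracting the expected shift leaves a residual of -290.0 − (-246.3) = -43.7 m north and 324.0 − (353.7) = -29.7 m east.
Residual distance = √((-43.7)² + (-29.7)²) = 52.8 m.

53 m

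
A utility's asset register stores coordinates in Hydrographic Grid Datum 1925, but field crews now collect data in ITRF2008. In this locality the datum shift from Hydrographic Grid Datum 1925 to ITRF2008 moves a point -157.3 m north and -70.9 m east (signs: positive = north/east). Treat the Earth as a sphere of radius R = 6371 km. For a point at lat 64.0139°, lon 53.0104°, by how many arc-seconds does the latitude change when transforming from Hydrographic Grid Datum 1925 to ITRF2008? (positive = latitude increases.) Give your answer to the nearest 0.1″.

Δφ = -5.1″

On a sphere of radius R, 1 rad of latitude = R, so Δφ = ΔN / R = -157.3 / 6371000 = -2.4690e-05 rad = -5.093″.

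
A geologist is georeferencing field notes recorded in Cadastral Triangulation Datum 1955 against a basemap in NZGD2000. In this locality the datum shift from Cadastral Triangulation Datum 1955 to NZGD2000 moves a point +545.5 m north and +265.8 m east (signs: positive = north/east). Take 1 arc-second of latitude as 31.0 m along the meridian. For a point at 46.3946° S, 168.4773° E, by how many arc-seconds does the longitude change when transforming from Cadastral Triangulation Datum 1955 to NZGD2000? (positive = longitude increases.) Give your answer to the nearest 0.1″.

At latitude -46.3946°, cos φ = 0.689688.
1″ of longitude at this latitude = 31.00 × cos φ = 21.3803 m, so Δλ = 265.8 / 21.3803 = 12.432″.

Δλ = 12.4″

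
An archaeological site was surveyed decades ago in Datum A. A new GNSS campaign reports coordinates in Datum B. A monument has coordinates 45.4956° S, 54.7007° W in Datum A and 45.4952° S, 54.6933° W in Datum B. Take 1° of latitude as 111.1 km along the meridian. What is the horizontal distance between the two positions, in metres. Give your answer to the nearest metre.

578 m

Δφ = -45.4952° − -45.4956° = +0.0004°; Δλ = -54.6933° − -54.7007° = +0.0074°.
ΔN = Δφ × 111100 = 44.4 m; ΔE = Δλ × 111100 × cos(-45.4956°) = +0.0074 × 111100 × 0.700964 = 576.3 m.
Distance = √(ΔE² + ΔN²) = √(576.3² + 44.4²) = 578.0 m.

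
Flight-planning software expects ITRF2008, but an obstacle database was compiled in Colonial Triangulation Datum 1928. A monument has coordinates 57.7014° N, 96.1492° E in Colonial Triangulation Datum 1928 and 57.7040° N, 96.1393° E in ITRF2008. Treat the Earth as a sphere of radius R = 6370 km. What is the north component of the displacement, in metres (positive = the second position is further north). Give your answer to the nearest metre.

ΔN = 289 m

Δφ = 57.7040° − 57.7014° = +0.0026°; Δλ = 96.1393° − 96.1492° = -0.0099°.
1° along a meridian = πR/180 = 111177 m.
ΔN = Δφ × 111177 = 289.1 m; ΔE = Δλ × 111177 × cos(57.7014°) = -0.0099 × 111177 × 0.534332 = -588.1 m.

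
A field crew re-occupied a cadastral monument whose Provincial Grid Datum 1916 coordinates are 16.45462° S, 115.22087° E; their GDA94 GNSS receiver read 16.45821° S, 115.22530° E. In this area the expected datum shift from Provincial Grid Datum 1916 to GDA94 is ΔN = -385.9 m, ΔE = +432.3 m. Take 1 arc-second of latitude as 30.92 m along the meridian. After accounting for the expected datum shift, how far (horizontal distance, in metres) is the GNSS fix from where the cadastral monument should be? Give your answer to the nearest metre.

Observed coordinate differences: Δφ = -0.00359°, Δλ = +0.00443°.
Converting to metres (1° lat = 111312 m, cos φ = 0.959044): observed ΔN = -399.6 m, observed ΔE = 472.9 m.
Subtracting the expected shift leaves a residual of -399.6 − (-385.9) = -13.7 m north and 472.9 − (432.3) = 40.6 m east.
Residual distance = √((-13.7)² + 40.6²) = 42.9 m.

43 m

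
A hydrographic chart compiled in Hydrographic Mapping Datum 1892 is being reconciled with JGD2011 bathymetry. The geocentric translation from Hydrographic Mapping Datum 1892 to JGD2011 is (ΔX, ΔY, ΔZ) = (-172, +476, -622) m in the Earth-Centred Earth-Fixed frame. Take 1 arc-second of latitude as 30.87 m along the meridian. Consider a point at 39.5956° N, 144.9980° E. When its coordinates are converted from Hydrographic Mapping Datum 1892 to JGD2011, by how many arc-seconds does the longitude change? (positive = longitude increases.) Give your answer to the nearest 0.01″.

sin φ = 0.637365, cos φ = 0.770562, sin λ = 0.573605, cos λ = -0.819132.
East component: ΔE = −sin λ·ΔX + cos λ·ΔY = −(0.573605)(-172) + (-0.819132)(476) = -291.25 m.
1° of latitude spans 3600 × 30.87 = 111132 m; at latitude φ, 1° of longitude spans that × cos φ = 85634.1 m, so Δλ = -291.25 / 85634.1 × 3600 = -12.244″.

Δλ = -12.24″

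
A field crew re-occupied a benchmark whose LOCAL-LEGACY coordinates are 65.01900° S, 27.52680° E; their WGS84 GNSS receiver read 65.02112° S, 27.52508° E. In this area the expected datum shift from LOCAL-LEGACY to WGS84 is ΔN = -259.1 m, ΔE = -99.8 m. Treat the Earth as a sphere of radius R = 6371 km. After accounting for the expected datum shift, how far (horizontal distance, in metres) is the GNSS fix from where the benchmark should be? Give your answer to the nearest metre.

30 m

Observed coordinate differences: Δφ = -0.00212°, Δλ = -0.00172°.
Converting to metres (1° lat = 111195 m, cos φ = 0.422318): observed ΔN = -235.7 m, observed ΔE = -80.8 m.
Subtracting the expected shift leaves a residual of -235.7 − (-259.1) = 23.4 m north and -80.8 − (-99.8) = 19.0 m east.
Residual distance = √(23.4² + 19.0²) = 30.1 m.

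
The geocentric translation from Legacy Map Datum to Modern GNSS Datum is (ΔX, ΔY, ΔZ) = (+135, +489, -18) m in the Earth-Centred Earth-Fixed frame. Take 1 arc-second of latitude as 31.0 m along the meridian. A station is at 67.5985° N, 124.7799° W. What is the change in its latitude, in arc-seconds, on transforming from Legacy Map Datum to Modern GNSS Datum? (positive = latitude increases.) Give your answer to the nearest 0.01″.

sin φ = 0.924536, cos φ = 0.381095, sin λ = -0.821349, cos λ = -0.570425.
North component: ΔN = −sin φ cos λ·ΔX − sin φ sin λ·ΔY + cos φ·ΔZ = −(0.924536)(-0.570425)(135) − (0.924536)(-0.821349)(489) + (0.381095)(-18) = 435.67 m.
1° of latitude spans 3600 × 31.00 = 111600 m, so Δφ = 435.67 / 111600 × 3600 = 14.054″.

Δφ = 14.05″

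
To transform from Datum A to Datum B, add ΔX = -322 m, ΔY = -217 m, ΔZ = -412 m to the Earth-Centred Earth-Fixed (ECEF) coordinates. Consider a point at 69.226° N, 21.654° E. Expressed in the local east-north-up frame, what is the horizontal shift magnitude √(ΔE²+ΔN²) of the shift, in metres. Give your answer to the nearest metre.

At φ = 69.226°, λ = 21.654°: sin φ = 0.934987, cos φ = 0.354683, sin λ = 0.369001, cos λ = 0.929429.
ΔE = −sin λ·ΔX + cos λ·ΔY = −(0.369001)·(-322) + (0.929429)·(-217) = -82.87 m.
ΔN = −sin φ cos λ·ΔX − sin φ sin λ·ΔY + cos φ·ΔZ = −(0.934987)(0.929429)(-322) − (0.934987)(0.369001)(-217) + (0.354683)(-412) = 208.56 m.
Horizontal magnitude = √(ΔE² + ΔN²) = √((-82.87)² + 208.56²) = 224.42 m.

224 m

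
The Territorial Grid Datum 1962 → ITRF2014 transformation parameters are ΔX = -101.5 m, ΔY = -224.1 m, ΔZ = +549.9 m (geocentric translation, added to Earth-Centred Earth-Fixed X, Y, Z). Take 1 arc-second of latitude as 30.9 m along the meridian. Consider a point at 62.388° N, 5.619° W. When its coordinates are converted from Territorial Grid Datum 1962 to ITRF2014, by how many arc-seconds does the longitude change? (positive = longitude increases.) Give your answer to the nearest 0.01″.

sin φ = 0.886107, cos φ = 0.463482, sin λ = -0.097913, cos λ = 0.995195.
East component: ΔE = −sin λ·ΔX + cos λ·ΔY = −(-0.097913)(-101.5) + (0.995195)(-224.1) = -232.96 m.
1° of latitude spans 3600 × 30.90 = 111240 m; at latitude φ, 1° of longitude spans that × cos φ = 51557.7 m, so Δλ = -232.96 / 51557.7 × 3600 = -16.266″.

Δλ = -16.27″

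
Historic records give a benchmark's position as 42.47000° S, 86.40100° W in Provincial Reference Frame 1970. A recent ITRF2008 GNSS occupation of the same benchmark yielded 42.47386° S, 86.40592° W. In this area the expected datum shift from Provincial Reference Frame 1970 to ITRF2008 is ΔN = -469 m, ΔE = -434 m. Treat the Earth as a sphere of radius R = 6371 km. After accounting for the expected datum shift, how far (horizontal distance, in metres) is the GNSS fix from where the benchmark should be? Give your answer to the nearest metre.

Observed coordinate differences: Δφ = -0.00386°, Δλ = -0.00492°.
Converting to metres (1° lat = 111195 m, cos φ = 0.737631): observed ΔN = -429.2 m, observed ΔE = -403.5 m.
Subtracting the expected shift leaves a residual of -429.2 − (-469) = 39.8 m north and -403.5 − (-434) = 30.5 m east.
Residual distance = √(39.8² + 30.5²) = 50.1 m.

50 m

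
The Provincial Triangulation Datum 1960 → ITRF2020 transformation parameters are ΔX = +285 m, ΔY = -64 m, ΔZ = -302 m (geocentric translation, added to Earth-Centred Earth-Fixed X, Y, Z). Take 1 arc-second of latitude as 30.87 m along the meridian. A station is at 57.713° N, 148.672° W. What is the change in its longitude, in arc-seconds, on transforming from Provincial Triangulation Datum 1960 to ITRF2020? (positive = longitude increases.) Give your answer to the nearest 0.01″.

sin φ = 0.845383, cos φ = 0.534161, sin λ = -0.519937, cos λ = -0.854205.
East component: ΔE = −sin λ·ΔX + cos λ·ΔY = −(-0.519937)(285) + (-0.854205)(-64) = 202.85 m.
1° of latitude spans 3600 × 30.87 = 111132 m; at latitude φ, 1° of longitude spans that × cos φ = 59362.3 m, so Δλ = 202.85 / 59362.3 × 3600 = 12.302″.

Δλ = 12.30″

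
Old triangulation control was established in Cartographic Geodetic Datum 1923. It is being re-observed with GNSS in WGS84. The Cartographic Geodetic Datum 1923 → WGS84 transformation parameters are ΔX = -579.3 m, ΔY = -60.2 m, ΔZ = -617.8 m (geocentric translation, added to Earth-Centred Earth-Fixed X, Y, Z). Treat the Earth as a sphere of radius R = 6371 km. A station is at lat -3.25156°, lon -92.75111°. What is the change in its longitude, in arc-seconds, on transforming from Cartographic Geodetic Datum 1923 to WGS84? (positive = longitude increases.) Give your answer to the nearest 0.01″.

Δλ = -18.67″

sin φ = -0.056720, cos φ = 0.998390, sin λ = -0.998847, cos λ = -0.047997.
East component: ΔE = −sin λ·ΔX + cos λ·ΔY = −(-0.998847)(-579.3) + (-0.047997)(-60.2) = -575.74 m.
1° of latitude spans πR/180 = 111195 m; at latitude φ, 1° of longitude spans that × cos φ = 111015.9 m, so Δλ = -575.74 / 111015.9 × 3600 = -18.670″.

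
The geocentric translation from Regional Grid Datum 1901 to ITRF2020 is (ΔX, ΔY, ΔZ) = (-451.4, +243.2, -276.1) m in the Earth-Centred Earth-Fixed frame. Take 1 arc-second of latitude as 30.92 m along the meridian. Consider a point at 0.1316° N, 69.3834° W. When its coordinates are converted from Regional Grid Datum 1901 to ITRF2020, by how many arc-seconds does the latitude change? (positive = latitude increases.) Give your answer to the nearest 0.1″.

Δφ = -8.9″

sin φ = 0.002297, cos φ = 0.999997, sin λ = -0.935958, cos λ = 0.352113.
North component: ΔN = −sin φ cos λ·ΔX − sin φ sin λ·ΔY + cos φ·ΔZ = −(0.002297)(0.352113)(-451.4) − (0.002297)(-0.935958)(243.2) + (0.999997)(-276.1) = -275.21 m.
1° of latitude spans 3600 × 30.92 = 111312 m, so Δφ = -275.21 / 111312 × 3600 = -8.901″.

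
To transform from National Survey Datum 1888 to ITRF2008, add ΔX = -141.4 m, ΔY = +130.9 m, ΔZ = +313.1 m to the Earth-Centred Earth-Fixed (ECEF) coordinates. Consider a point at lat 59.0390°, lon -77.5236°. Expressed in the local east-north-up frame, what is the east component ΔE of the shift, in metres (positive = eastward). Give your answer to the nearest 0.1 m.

The local east axis at (φ, λ) is (−sin λ, cos λ, 0), so ΔE = −sin(-77.5236°)·(-141.4) + cos(-77.5236°)·130.9 = -109.78 m.

ΔE = -109.8 m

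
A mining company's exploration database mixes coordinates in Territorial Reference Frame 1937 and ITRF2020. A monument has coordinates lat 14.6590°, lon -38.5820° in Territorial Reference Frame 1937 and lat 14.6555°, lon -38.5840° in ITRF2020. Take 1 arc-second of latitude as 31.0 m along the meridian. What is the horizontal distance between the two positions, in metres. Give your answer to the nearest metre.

446 m

Δφ = 14.6555° − 14.6590° = -0.0035°; Δλ = -38.5840° − -38.5820° = -0.0020°.
1° of latitude = 3600 × 31.00 = 111600 m.
ΔN = Δφ × 111600 = -390.6 m; ΔE = Δλ × 111600 × cos(14.6590°) = -0.0020 × 111600 × 0.967449 = -215.9 m.
Distance = √(ΔE² + ΔN²) = √((-215.9)² + (-390.6)²) = 446.3 m.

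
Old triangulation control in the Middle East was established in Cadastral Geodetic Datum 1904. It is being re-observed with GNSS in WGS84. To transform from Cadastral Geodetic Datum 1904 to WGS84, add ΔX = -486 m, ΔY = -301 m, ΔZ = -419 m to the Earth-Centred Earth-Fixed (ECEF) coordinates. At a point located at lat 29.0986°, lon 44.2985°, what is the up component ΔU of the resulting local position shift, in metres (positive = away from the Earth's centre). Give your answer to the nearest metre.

The local up (radial) axis is (cos φ cos λ, cos φ sin λ, sin φ), giving ΔU = -303.933 − 183.685 − 203.766 = -691.38 m.

ΔU = -691 m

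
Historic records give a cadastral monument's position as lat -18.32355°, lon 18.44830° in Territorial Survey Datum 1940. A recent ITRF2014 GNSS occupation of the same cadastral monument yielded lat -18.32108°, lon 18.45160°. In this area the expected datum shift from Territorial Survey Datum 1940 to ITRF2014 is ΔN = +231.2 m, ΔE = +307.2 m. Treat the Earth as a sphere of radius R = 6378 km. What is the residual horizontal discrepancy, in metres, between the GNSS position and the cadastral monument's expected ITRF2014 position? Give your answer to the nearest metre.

Observed coordinate differences: Δφ = +0.00247°, Δλ = +0.00330°.
Converting to metres (1° lat = 111317 m, cos φ = 0.949296): observed ΔN = 275.0 m, observed ΔE = 348.7 m.
Subtracting the expected shift leaves a residual of 275.0 − (231.2) = 43.8 m north and 348.7 − (307.2) = 41.5 m east.
Residual distance = √(43.8² + 41.5²) = 60.3 m.

60 m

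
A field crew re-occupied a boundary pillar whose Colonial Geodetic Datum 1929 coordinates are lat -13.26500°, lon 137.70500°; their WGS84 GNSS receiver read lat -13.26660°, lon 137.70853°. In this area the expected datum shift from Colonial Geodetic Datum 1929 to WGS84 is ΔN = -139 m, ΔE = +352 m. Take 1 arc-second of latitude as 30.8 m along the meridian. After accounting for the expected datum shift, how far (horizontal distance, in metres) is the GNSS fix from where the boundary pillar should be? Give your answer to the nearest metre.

Observed coordinate differences: Δφ = -0.00160°, Δλ = +0.00353°.
Converting to metres (1° lat = 110880 m, cos φ = 0.973319): observed ΔN = -177.4 m, observed ΔE = 381.0 m.
Subtracting the expected shift leaves a residual of -177.4 − (-139) = -38.4 m north and 381.0 − (352) = 29.0 m east.
Residual distance = √((-38.4)² + 29.0²) = 48.1 m.

48 m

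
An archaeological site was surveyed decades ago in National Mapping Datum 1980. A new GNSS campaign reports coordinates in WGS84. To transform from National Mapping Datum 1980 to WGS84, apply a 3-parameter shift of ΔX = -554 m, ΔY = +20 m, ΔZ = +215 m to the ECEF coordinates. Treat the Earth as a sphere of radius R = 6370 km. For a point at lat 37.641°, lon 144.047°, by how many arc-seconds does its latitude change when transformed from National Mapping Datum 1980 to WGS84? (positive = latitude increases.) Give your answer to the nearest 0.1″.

Δφ = -3.6″

sin φ = 0.610712, cos φ = 0.791853, sin λ = 0.587121, cos λ = -0.809499.
North component: ΔN = −sin φ cos λ·ΔX − sin φ sin λ·ΔY + cos φ·ΔZ = −(0.610712)(-0.809499)(-554) − (0.610712)(0.587121)(20) + (0.791853)(215) = -110.80 m.
1° of latitude spans πR/180 = 111177 m, so Δφ = -110.80 / 111177 × 3600 = -3.588″.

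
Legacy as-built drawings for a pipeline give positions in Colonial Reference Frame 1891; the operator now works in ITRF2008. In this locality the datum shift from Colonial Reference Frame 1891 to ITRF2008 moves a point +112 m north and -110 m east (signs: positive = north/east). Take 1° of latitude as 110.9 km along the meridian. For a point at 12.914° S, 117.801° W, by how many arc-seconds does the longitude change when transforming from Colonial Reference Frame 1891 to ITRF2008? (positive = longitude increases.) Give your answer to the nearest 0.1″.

At latitude -12.914°, cos φ = 0.974707.
1° of longitude at this latitude = 110.9 × cos φ = 108.09 km, so Δλ = -110.0 / 108095.0 = -0.0010176° = -3.663″.

Δλ = -3.7″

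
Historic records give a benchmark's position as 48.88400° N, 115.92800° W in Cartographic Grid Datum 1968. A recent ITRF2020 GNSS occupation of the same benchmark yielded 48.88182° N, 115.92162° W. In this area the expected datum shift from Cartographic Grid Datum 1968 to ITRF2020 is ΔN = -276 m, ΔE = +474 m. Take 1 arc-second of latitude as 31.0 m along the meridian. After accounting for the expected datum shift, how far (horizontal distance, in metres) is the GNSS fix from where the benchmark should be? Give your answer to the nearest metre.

33 m

Observed coordinate differences: Δφ = -0.00218°, Δλ = +0.00638°.
Converting to metres (1° lat = 111600 m, cos φ = 0.657586): observed ΔN = -243.3 m, observed ΔE = 468.2 m.
Subtracting the expected shift leaves a residual of -243.3 − (-276) = 32.7 m north and 468.2 − (474) = -5.8 m east.
Residual distance = √(32.7² + (-5.8)²) = 33.2 m.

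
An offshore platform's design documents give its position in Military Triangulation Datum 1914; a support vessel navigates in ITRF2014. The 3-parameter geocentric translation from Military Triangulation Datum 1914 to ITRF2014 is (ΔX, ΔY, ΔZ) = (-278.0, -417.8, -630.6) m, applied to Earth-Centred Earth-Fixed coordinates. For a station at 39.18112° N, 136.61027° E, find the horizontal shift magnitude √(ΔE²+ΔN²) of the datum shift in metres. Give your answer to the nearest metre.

The local east axis at (φ, λ) is (−sin λ, cos λ, 0), so ΔE = −sin(136.61027°)·(-278.0) + cos(136.61027°)·(-417.8) = 494.59 m.
The local north axis is (−sin φ cos λ, −sin φ sin λ, cos φ), giving ΔN = -127.632 + 181.326 − 488.811 = -435.12 m.
Horizontal magnitude = √(ΔE² + ΔN²) = √(494.59² + (-435.12)²) = 658.75 m.

659 m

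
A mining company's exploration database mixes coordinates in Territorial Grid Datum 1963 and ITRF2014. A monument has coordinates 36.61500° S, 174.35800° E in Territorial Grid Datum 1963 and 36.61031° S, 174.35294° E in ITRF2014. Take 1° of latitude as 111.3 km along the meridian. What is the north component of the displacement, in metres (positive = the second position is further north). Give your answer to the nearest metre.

ΔN = 522 m

Δφ = -36.61031° − -36.61500° = +0.00469°; Δλ = 174.35294° − 174.35800° = -0.00506°.
ΔN = Δφ × 111300 = 522.0 m; ΔE = Δλ × 111300 × cos(-36.61500°) = -0.00506 × 111300 × 0.802661 = -452.0 m.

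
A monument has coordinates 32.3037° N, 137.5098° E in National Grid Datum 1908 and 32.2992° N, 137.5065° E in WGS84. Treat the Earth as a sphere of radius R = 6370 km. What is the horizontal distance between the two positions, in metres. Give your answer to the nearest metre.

Δφ = 32.2992° − 32.3037° = -0.0045°; Δλ = 137.5065° − 137.5098° = -0.0033°.
1° along a meridian = πR/180 = 111177 m.
ΔN = Δφ × 111177 = -500.3 m; ΔE = Δλ × 111177 × cos(32.3037°) = -0.0033 × 111177 × 0.845227 = -310.1 m.
Distance = √(ΔE² + ΔN²) = √((-310.1)² + (-500.3)²) = 588.6 m.

589 m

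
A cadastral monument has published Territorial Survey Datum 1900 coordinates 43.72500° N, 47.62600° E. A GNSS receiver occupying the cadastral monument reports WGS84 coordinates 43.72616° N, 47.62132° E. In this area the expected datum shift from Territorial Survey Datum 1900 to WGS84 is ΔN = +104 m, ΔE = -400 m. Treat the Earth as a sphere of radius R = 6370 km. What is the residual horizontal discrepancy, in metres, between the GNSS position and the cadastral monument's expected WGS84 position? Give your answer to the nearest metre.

Observed coordinate differences: Δφ = +0.00116°, Δλ = -0.00468°.
Converting to metres (1° lat = 111177 m, cos φ = 0.722666): observed ΔN = 129.0 m, observed ΔE = -376.0 m.
Subtracting the expected shift leaves a residual of 129.0 − (104) = 25.0 m north and -376.0 − (-400) = 24.0 m east.
Residual distance = √(25.0² + 24.0²) = 34.6 m.

35 m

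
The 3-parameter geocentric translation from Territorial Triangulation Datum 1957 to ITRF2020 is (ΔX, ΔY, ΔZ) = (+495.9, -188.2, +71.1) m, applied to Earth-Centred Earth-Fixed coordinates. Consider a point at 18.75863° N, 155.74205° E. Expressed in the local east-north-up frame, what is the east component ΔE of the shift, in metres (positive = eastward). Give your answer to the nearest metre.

At φ = 18.75863°, λ = 155.74205°: sin φ = 0.321582, cos φ = 0.946882, sin λ = 0.410845, cos λ = -0.911705.
ΔE = −sin λ·ΔX + cos λ·ΔY = −(0.410845)·(495.9) + (-0.911705)·(-188.2) = -32.16 m.

ΔE = -32 m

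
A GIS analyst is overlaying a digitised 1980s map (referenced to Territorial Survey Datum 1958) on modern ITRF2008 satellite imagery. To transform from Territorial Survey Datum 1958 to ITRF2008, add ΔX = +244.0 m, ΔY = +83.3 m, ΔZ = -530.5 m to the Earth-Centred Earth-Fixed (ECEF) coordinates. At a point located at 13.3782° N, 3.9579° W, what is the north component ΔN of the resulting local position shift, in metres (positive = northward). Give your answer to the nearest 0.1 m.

The local north axis is (−sin φ cos λ, −sin φ sin λ, cos φ), giving ΔN = -56.322 + 1.330 − 516.104 = -571.10 m.

ΔN = -571.1 m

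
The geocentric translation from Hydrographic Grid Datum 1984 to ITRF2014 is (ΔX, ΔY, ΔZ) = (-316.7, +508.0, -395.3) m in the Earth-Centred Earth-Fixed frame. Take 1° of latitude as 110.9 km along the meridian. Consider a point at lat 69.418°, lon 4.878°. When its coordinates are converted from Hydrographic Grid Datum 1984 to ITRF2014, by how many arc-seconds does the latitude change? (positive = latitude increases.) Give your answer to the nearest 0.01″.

Δφ = 3.77″

sin φ = 0.936170, cos φ = 0.351548, sin λ = 0.085034, cos λ = 0.996378.
North component: ΔN = −sin φ cos λ·ΔX − sin φ sin λ·ΔY + cos φ·ΔZ = −(0.936170)(0.996378)(-316.7) − (0.936170)(0.085034)(508.0) + (0.351548)(-395.3) = 116.00 m.
1° of latitude spans 110900 m, so Δφ = 116.00 / 110900 × 3600 = 3.766″.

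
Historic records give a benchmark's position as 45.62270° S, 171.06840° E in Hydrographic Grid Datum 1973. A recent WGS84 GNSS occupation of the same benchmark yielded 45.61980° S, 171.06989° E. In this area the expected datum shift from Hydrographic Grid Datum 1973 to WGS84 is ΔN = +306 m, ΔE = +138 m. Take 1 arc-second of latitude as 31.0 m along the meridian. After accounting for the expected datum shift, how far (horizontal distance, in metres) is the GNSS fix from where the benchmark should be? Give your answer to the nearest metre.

Observed coordinate differences: Δφ = +0.00290°, Δλ = +0.00149°.
Converting to metres (1° lat = 111600 m, cos φ = 0.699380): observed ΔN = 323.6 m, observed ΔE = 116.3 m.
Subtracting the expected shift leaves a residual of 323.6 − (306) = 17.6 m north and 116.3 − (138) = -21.7 m east.
Residual distance = √(17.6² + (-21.7)²) = 28.0 m.

28 m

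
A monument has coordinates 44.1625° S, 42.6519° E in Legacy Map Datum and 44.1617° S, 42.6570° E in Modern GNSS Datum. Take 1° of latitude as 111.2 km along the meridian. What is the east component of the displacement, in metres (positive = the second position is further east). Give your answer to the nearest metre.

ΔE = 407 m

Δφ = -44.1617° − -44.1625° = +0.0008°; Δλ = 42.6570° − 42.6519° = +0.0051°.
ΔN = Δφ × 111200 = 89.0 m; ΔE = Δλ × 111200 × cos(-44.1625°) = +0.0051 × 111200 × 0.717367 = 406.8 m.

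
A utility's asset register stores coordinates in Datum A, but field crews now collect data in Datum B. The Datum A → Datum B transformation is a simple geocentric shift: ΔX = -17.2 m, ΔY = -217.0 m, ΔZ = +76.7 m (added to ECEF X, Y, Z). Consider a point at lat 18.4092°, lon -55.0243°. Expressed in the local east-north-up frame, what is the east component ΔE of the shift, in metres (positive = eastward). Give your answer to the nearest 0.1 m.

ΔE = -138.5 m

At φ = 18.4092°, λ = -55.0243°: sin φ = 0.315801, cos φ = 0.948825, sin λ = -0.819395, cos λ = 0.573229.
ΔE = −sin λ·ΔX + cos λ·ΔY = −(-0.819395)·(-17.2) + (0.573229)·(-217.0) = -138.48 m.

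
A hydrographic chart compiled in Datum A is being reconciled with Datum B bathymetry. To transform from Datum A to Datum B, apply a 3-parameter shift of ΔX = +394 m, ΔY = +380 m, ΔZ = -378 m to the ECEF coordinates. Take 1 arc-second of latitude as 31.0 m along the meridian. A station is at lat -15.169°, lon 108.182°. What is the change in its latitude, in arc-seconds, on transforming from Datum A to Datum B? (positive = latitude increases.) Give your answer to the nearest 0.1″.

sin φ = -0.261667, cos φ = 0.965158, sin λ = 0.950070, cos λ = -0.312036.
North component: ΔN = −sin φ cos λ·ΔX − sin φ sin λ·ΔY + cos φ·ΔZ = −(-0.261667)(-0.312036)(394) − (-0.261667)(0.950070)(380) + (0.965158)(-378) = -302.53 m.
1° of latitude spans 3600 × 31.00 = 111600 m, so Δφ = -302.53 / 111600 × 3600 = -9.759″.

Δφ = -9.8″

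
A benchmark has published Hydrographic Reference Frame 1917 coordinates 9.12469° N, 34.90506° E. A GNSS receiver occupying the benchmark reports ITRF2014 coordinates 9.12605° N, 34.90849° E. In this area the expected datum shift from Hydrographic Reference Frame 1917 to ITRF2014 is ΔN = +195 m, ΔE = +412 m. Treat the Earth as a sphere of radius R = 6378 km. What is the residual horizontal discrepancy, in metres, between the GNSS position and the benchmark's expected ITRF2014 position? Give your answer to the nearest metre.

Observed coordinate differences: Δφ = +0.00136°, Δλ = +0.00343°.
Converting to metres (1° lat = 111317 m, cos φ = 0.987346): observed ΔN = 151.4 m, observed ΔE = 377.0 m.
Subtracting the expected shift leaves a residual of 151.4 − (195) = -43.6 m north and 377.0 − (412) = -35.0 m east.
Residual distance = √((-43.6)² + (-35.0)²) = 55.9 m.

56 m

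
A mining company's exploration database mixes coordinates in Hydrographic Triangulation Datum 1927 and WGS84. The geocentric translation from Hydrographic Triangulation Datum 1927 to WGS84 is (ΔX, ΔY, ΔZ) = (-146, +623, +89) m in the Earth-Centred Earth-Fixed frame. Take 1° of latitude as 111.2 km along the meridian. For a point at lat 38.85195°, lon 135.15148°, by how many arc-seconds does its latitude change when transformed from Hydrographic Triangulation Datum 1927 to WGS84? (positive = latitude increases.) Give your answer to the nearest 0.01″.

sin φ = 0.627310, cos φ = 0.778770, sin λ = 0.705235, cos λ = -0.708974.
North component: ΔN = −sin φ cos λ·ΔX − sin φ sin λ·ΔY + cos φ·ΔZ = −(0.627310)(-0.708974)(-146) − (0.627310)(0.705235)(623) + (0.778770)(89) = -271.24 m.
1° of latitude spans 111200 m, so Δφ = -271.24 / 111200 × 3600 = -8.781″.

Δφ = -8.78″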